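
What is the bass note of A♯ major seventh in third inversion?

G-double-sharp

A♯ major seventh = A-sharp–C-double-sharp–E-sharp–G-double-sharp. Third inversion → seventh in the bass = G-double-sharp.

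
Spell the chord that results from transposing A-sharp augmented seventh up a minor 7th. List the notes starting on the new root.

A-sharp up a minor 7th → G-sharp. New chord: G-sharp augmented seventh.
- root: G-sharp
- major 3rd: B-sharp
- augmented 5th: D-double-sharp
- minor 7th: F-sharp

G-sharp – B-sharp – D-double-sharp – F-sharp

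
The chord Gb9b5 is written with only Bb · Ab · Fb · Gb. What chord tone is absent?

Gb9b5 = Gb, Bb, Dbb, Fb, Ab. The voicing lacks the 5th (diminished 5th), Dbb.

Dbb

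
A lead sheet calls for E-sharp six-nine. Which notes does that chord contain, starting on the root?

E-sharp, G-double-sharp, B-sharp, C-double-sharp, F-double-sharp

Root E-sharp, quality six-nine:
root → E-sharp
3rd (major 3rd) → G-double-sharp
5th (perfect 5th) → B-sharp
6th (major 6th) → C-double-sharp
9th (major 9th) → F-double-sharp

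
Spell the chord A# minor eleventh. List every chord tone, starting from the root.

A#, C#, E#, G#, B#, D#

Root A#, quality minor eleventh:
Root: A#
Minor 3rd (3rd): C#
Perfect 5th (5th): E#
Minor 7th (7th): G#
Major 9th (9th): B#
Perfect 11th (11th): D#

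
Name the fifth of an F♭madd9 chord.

Root of F♭madd9 = Fb. The 5th is a perfect 5th: Fb up a perfect 5th → Cb.

Cb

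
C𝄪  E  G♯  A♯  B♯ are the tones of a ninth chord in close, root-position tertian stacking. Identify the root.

A♯

Stacking in thirds gives A♯ – C𝄪 – E – G♯ – B♯, so A♯ is the root — A♯ dominant ninth flat five.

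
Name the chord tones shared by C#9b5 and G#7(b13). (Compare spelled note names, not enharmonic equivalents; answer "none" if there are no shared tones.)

C#9b5 = C#, E#, G, B, D#.
G#7(b13) = G#, B#, D#, F#, E.
Shared: D#.

D#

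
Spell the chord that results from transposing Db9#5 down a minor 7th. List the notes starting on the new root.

Eb G B Db F

Db down a minor 7th → Eb. New chord: Eb dominant ninth sharp five.
root → Eb
3rd (major 3rd) → G
5th (augmented 5th) → B
7th (minor 7th) → Db
9th (major 9th) → F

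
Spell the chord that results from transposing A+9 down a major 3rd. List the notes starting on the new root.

F, A, C#, Eb, G

A down a major 3rd → F. New chord: F dominant ninth sharp five.
root → F
3rd (major 3rd) → A
5th (augmented 5th) → C#
7th (minor 7th) → Eb
9th (major 9th) → G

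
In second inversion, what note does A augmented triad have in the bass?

E#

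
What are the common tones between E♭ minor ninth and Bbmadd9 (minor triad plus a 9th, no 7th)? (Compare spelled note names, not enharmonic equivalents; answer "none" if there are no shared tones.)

E♭ minor ninth = Eb, Gb, Bb, Db, F.
Bbmadd9 = Bb, Db, F, C.
Shared: Bb, Db, F.

Bb, Db, F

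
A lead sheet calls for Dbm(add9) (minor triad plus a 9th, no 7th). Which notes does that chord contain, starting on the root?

Dbm(add9) is a minor added-ninth built on Db.
Root: Db
Minor 3rd (3rd): Fb
Perfect 5th (5th): Ab
Major 9th (9th): Eb

Db  Fb  Ab  Eb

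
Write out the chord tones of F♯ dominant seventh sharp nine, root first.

F♯ dominant seventh sharp nine is a dominant seventh sharp nine built on F#.
root → F#
3rd (major 3rd) → A#
5th (perfect 5th) → C#
7th (minor 7th) → E
9th (augmented 9th) → G##

F# – A# – C# – E – G##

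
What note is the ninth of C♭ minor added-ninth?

Db

C♭ minor added-ninth is built on Cb; its 9th is a major 9th above the root.
A second above C uses the letter D, and the major 9th above Cb is Db.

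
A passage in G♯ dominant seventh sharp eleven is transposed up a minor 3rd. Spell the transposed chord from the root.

B – D# – F# – A – E#

G# up a minor 3rd → B. New chord: B dominant seventh sharp eleven.
B — root
D# — major 3rd
F# — perfect 5th
A — minor 7th
E# — augmented 11th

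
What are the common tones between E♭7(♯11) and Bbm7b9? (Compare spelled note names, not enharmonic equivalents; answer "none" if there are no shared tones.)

E♭7(♯11): Eb G Bb Db A
Bbm7b9: Bb Db F Ab Cb
Common to both → Bb, Db.

Bb – Db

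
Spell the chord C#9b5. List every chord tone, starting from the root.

C#9b5: dominant ninth flat five on C#.
- root: C#
- major 3rd: E#
- diminished 5th: G
- minor 7th: B
- major 9th: D#

C# – E# – G – B – D#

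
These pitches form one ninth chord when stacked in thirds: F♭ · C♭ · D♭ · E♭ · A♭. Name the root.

D♭

Arranged so that each adjacent pair is a third by letter name: D♭ – F♭ – A♭ – C♭ – E♭.
The bottom of that stack, D♭, is the root (this is D♭ minor ninth).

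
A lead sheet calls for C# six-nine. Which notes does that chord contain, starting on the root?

C# six-nine: six-nine on C-sharp.
- root: C-sharp
- major 3rd: E-sharp
- perfect 5th: G-sharp
- major 6th: A-sharp
- major 9th: D-sharp

C-sharp – E-sharp – G-sharp – A-sharp – D-sharp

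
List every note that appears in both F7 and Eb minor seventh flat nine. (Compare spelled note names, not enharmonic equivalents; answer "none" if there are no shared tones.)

E♭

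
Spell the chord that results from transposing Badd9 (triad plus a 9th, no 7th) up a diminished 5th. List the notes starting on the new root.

F A C G

Transposed root: B → F (diminished 5th up). So we spell F added-ninth:
- root: F
- major 3rd: A
- perfect 5th: C
- major 9th: G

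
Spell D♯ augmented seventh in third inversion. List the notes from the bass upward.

C# D# F## A##

In root position, D♯ augmented seventh is D#–F##–A##–C#.
Third inversion puts the seventh (C#) in the bass.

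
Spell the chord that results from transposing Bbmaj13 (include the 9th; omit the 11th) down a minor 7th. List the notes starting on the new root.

Transposed root: Bb → C (minor 7th down). So we spell C major thirteenth:
- root: C
- major 3rd: E
- perfect 5th: G
- major 7th: B
- major 9th: D
- major 13th: A

C, E, G, B, D, A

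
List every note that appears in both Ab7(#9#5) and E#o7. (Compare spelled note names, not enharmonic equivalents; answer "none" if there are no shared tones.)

B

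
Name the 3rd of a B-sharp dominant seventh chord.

B-sharp dominant seventh is built on B-sharp; its 3rd is a major 3rd above the root.
A third above B uses the letter D, and the major 3rd above B-sharp is D-double-sharp.

D-double-sharp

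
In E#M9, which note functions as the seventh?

D##

Root of E#M9 = E#. The 7th is a major 7th: E# up a major 7th → D##.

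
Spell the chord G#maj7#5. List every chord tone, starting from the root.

G# – B# – D## – F##

G#maj7#5 is an augmented major seventh built on G#.
Root: G#
Major 3rd (3rd): B#
Augmented 5th (5th): D##
Major 7th (7th): F##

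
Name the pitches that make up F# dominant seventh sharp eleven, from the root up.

F# dominant seventh sharp eleven is a dominant seventh sharp eleven built on F-sharp.
Root: F-sharp
Major 3rd (3rd): A-sharp
Perfect 5th (5th): C-sharp
Minor 7th (7th): E
Augmented 11th (11th): B-sharp

F-sharp A-sharp C-sharp E B-sharp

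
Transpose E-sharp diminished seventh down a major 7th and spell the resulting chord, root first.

A major 7th down from E-sharp is F-sharp, so the new chord is F-sharp diminished seventh.
Root: F-sharp
Minor 3rd (3rd): A
Diminished 5th (5th): C
Diminished 7th (7th): E-flat

F-sharp A C E-flat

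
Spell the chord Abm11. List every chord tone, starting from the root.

A♭ – C♭ – E♭ – G♭ – B♭ – D♭

Root A♭, quality minor eleventh:
- root: A♭
- minor 3rd: C♭
- perfect 5th: E♭
- minor 7th: G♭
- major 9th: B♭
- perfect 11th: D♭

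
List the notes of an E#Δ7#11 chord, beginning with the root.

E#Δ7#11 is a major seventh sharp eleven built on E♯.
- root: E♯
- major 3rd: G𝄪
- perfect 5th: B♯
- major 7th: D𝄪
- augmented 11th: A𝄪

E♯ G𝄪 B♯ D𝄪 A𝄪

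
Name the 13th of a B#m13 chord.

G##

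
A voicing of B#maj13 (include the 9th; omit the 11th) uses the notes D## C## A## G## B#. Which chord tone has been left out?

F##

The full B#maj13 chord is B#, D##, F##, A##, C##, G##.
Comparing with the voicing, the perfect 5th (5th) — F## — is absent.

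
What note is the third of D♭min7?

Fb

Root of D♭min7 = Db. The 3rd is a minor 3rd: Db up a minor 3rd → Fb.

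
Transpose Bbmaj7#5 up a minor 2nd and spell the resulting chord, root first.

B♭ up a minor 2nd → C♭. New chord: C♭ augmented major seventh.
root → C♭
3rd (major 3rd) → E♭
5th (augmented 5th) → G
7th (major 7th) → B♭

C♭, E♭, G, B♭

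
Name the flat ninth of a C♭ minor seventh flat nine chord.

Root of C♭ minor seventh flat nine = C-flat. The 9th is a minor 9th: C-flat up a minor 9th → D-double-flat.

D-double-flat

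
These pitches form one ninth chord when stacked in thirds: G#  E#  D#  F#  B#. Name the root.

E#

Arranged so that each adjacent pair is a third by letter name: E# – G# – B# – D# – F#.
The bottom of that stack, E#, is the root (this is E# minor seventh flat nine).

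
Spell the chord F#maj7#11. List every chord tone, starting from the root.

F#, A#, C#, E#, B#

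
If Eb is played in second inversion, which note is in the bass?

Eb = E♭–G–B♭. Second inversion → fifth in the bass = B♭.

B♭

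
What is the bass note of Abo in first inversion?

Abo in root position is A♭–C♭–E𝄫.
First inversion places the third in the bass, which is C♭.

C♭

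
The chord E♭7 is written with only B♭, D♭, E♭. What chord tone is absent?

G

The full E♭7 chord is E♭, G, B♭, D♭.
Comparing with the voicing, the major 3rd (3rd) — G — is absent.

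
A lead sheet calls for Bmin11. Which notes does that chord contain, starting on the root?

B – D – F# – A – C# – E

Bmin11 is a minor eleventh built on B.
- root: B
- minor 3rd: D
- perfect 5th: F#
- minor 7th: A
- major 9th: C#
- perfect 11th: E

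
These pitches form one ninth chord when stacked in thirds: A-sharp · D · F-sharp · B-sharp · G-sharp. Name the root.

G-sharp

Stacking in thirds gives G-sharp – B-sharp – D – F-sharp – A-sharp, so G-sharp is the root — G-sharp dominant ninth flat five.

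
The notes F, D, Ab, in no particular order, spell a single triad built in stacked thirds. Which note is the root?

D

Arranged so that each adjacent pair is a third by letter name: D – F – Ab.
The bottom of that stack, D, is the root (this is D diminished triad).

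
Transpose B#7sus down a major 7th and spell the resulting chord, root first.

Transposed root: B♯ → C♯ (major 7th down). So we spell C♯ dominant seventh suspended fourth:
C♯ — root
F♯ — perfect 4th
G♯ — perfect 5th
B — minor 7th

C♯, F♯, G♯, B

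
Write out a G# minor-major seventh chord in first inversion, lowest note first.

B, D#, F##, G#

G# minor-major seventh = G#–B–D#–F##; first inversion → third (B) lowest.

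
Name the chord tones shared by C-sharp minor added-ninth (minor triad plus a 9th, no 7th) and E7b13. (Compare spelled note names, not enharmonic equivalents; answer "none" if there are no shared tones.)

C-sharp minor added-ninth = C#, E, G#, D#.
E7b13 = E, G#, B, D, C.
Shared: E, G#.

E, G#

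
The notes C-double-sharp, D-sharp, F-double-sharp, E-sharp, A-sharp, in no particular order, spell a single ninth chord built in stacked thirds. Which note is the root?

D-sharp

Arranged so that each adjacent pair is a third by letter name: D-sharp – F-double-sharp – A-sharp – C-double-sharp – E-sharp.
The bottom of that stack, D-sharp, is the root (this is D-sharp major ninth).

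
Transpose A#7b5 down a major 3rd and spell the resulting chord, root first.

A♯ down a major 3rd → F♯. New chord: F♯ dominant seventh flat five.
Root: F♯
Major 3rd (3rd): A♯
Diminished 5th (5th): C
Minor 7th (7th): E

F♯, A♯, C, E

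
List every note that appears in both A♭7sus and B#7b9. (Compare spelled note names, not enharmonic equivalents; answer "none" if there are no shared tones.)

none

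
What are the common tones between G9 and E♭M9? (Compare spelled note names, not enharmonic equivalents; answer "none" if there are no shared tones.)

G D F

G9: G B D F A
E♭M9: Eb G Bb D F
Common to both → G, D, F.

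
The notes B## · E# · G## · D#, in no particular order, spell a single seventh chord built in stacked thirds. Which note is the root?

E#

Arranged so that each adjacent pair is a third by letter name: E# – G## – B## – D#.
The bottom of that stack, E#, is the root (this is E# augmented seventh).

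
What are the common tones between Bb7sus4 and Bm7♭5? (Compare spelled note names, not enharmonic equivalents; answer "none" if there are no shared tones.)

F

Bb7sus4 = B♭, E♭, F, A♭.
Bm7♭5 = B, D, F, A.
Shared: F.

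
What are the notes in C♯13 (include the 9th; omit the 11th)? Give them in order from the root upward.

C♯13 is a dominant thirteenth built on C♯.
- root: C♯
- major 3rd: E♯
- perfect 5th: G♯
- minor 7th: B
- major 9th: D♯
- major 13th: A♯

C♯  E♯  G♯  B  D♯  A♯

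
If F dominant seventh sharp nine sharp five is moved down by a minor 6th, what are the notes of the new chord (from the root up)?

A, C-sharp, E-sharp, G, B-sharp

A minor 6th down from F is A, so the new chord is A dominant seventh sharp nine sharp five.
root → A
3rd (major 3rd) → C-sharp
5th (augmented 5th) → E-sharp
7th (minor 7th) → G
9th (augmented 9th) → B-sharp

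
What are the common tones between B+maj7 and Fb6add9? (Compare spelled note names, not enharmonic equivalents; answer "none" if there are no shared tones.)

B+maj7 = B, D#, F##, A#.
Fb6add9 = Fb, Ab, Cb, Db, Gb.
Shared: none.

none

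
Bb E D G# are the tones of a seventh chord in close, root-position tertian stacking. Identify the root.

Arranged so that each adjacent pair is a third by letter name: E – G# – Bb – D.
The bottom of that stack, E, is the root (this is E dominant seventh flat five).

E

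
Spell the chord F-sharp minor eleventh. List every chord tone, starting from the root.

Root F#, quality minor eleventh:
F# — root
A — minor 3rd
C# — perfect 5th
E — minor 7th
G# — major 9th
B — perfect 11th

F#  A  C#  E  G#  B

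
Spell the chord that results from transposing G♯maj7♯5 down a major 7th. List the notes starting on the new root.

A major 7th down from G# is A, so the new chord is A augmented major seventh.
Root: A
Major 3rd (3rd): C#
Augmented 5th (5th): E#
Major 7th (7th): G#

A, C#, E#, G#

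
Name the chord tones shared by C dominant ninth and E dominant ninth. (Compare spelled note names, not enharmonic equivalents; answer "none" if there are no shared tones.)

E – D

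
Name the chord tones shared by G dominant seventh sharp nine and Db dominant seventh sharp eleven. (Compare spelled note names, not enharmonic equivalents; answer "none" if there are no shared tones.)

G dominant seventh sharp nine: G B D F A-sharp
Db dominant seventh sharp eleven: D-flat F A-flat C-flat G
Common to both → G, F.

G, F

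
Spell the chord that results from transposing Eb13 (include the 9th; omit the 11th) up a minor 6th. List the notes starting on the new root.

C♭ – E♭ – G♭ – B𝄫 – D♭ – A♭

A minor 6th up from E♭ is C♭, so the new chord is C♭ dominant thirteenth.
Root: C♭
Major 3rd (3rd): E♭
Perfect 5th (5th): G♭
Minor 7th (7th): B𝄫
Major 9th (9th): D♭
Major 13th (13th): A♭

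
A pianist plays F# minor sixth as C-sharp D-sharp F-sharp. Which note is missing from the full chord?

A

The full F# minor sixth chord is F-sharp, A, C-sharp, D-sharp.
Comparing with the voicing, the minor 3rd (3rd) — A — is absent.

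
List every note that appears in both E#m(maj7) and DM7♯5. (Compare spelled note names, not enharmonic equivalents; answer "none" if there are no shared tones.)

none

E#m(maj7) = E#, G#, B#, D##.
DM7♯5 = D, F#, A#, C#.
Shared: none.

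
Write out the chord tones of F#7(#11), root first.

F#7(#11): dominant seventh sharp eleven on F#.
- root: F#
- major 3rd: A#
- perfect 5th: C#
- minor 7th: E
- augmented 11th: B#

F# – A# – C# – E – B#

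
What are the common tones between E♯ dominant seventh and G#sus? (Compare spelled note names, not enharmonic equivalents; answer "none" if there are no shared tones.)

E♯ dominant seventh: E# G## B# D#
G#sus: G# C# D#
Common to both → D#.

D#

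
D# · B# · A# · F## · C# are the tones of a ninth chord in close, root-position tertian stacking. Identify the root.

B#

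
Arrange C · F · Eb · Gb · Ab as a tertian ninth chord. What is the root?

Stacking in thirds gives F – Ab – C – Eb – Gb, so F is the root — F minor seventh flat nine.

F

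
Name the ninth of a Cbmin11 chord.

Db

Cbmin11 is built on Cb; its 9th is a major 9th above the root.
A second above C uses the letter D, and the major 9th above Cb is Db.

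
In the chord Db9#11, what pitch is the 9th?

Db9#11 is built on Db; its 9th is a major 9th above the root.
A second above D uses the letter E, and the major 9th above Db is Eb.

Eb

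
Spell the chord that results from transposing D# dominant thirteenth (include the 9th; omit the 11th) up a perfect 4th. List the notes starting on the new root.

D-sharp up a perfect 4th → G-sharp. New chord: G-sharp dominant thirteenth.
G-sharp — root
B-sharp — major 3rd
D-sharp — perfect 5th
F-sharp — minor 7th
A-sharp — major 9th
E-sharp — major 13th

G-sharp, B-sharp, D-sharp, F-sharp, A-sharp, E-sharp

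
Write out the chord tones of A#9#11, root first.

A#  C##  E#  G#  B#  D##

Root A#, quality dominant ninth sharp eleven:
Root: A#
Major 3rd (3rd): C##
Perfect 5th (5th): E#
Minor 7th (7th): G#
Major 9th (9th): B#
Augmented 11th (11th): D##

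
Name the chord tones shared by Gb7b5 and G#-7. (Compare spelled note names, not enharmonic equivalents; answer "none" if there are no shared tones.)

Gb7b5: Gb Bb Dbb Fb
G#-7: G# B D# F#
Common to both → none.

none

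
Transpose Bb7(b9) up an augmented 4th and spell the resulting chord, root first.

B♭ up an augmented 4th → E. New chord: E dominant seventh flat nine.
E — root
G♯ — major 3rd
B — perfect 5th
D — minor 7th
F — minor 9th

E – G♯ – B – D – F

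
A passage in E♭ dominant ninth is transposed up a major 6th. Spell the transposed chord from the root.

C – E – G – Bb – D

A major 6th up from Eb is C, so the new chord is C dominant ninth.
Root: C
Major 3rd (3rd): E
Perfect 5th (5th): G
Minor 7th (7th): Bb
Major 9th (9th): D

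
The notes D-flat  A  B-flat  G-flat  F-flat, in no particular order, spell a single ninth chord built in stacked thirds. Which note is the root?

Arranged so that each adjacent pair is a third by letter name: G-flat – B-flat – D-flat – F-flat – A.
The bottom of that stack, G-flat, is the root (this is G-flat dominant seventh sharp nine).

G-flat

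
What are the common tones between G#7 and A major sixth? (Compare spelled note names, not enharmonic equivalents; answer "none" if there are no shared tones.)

G#7 = G#, B#, D#, F#.
A major sixth = A, C#, E, F#.
Shared: F#.

F#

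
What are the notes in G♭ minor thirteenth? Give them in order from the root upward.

Gb Bbb Db Fb Ab Cb Eb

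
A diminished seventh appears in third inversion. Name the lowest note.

Gb

A diminished seventh = A–C–Eb–Gb. Third inversion → seventh in the bass = Gb.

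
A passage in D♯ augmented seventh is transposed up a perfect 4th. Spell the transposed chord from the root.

G# – B# – D## – F#

A perfect 4th up from D# is G#, so the new chord is G# augmented seventh.
- root: G#
- major 3rd: B#
- augmented 5th: D##
- minor 7th: F#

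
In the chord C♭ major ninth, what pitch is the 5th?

Gb

Root of C♭ major ninth = Cb. The 5th is a perfect 5th: Cb up a perfect 5th → Gb.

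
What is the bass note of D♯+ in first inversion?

F##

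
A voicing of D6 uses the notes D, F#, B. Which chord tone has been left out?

The full D6 chord is D, F#, A, B.
Comparing with the voicing, the perfect 5th (5th) — A — is absent.

A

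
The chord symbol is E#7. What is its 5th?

E#7 is built on E#; its 5th is a perfect 5th above the root.
A fifth above E uses the letter B, and the perfect 5th above E# is B#.

B#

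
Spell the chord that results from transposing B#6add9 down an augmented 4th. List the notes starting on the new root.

Transposed root: B♯ → F♯ (augmented 4th down). So we spell F♯ six-nine:
Root: F♯
Major 3rd (3rd): A♯
Perfect 5th (5th): C♯
Major 6th (6th): D♯
Major 9th (9th): G♯

F♯, A♯, C♯, D♯, G♯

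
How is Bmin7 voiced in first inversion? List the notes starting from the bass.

Bmin7 = B–D–F#–A; first inversion → third (D) lowest.

D  F#  A  B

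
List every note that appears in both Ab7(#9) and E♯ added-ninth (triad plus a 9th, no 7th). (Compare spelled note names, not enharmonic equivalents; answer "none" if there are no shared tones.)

none

Ab7(#9) = Ab, C, Eb, Gb, B.
E♯ added-ninth = E#, G##, B#, F##.
Shared: none.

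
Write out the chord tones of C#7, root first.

C♯ – E♯ – G♯ – B

C#7 is a dominant seventh built on C♯.
- root: C♯
- major 3rd: E♯
- perfect 5th: G♯
- minor 7th: B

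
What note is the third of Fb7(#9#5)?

A♭

Fb7(#9#5) is built on F♭; its 3rd is a major 3rd above the root.
A third above F uses the letter A, and the major 3rd above F♭ is A♭.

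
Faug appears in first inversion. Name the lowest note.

A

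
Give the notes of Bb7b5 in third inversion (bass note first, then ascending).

In root position, Bb7b5 is Bb–D–Fb–Ab.
Third inversion puts the seventh (Ab) in the bass.

Ab, Bb, D, Fb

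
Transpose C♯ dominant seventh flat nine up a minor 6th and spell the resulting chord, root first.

A – C-sharp – E – G – B-flat

A minor 6th up from C-sharp is A, so the new chord is A dominant seventh flat nine.
- root: A
- major 3rd: C-sharp
- perfect 5th: E
- minor 7th: G
- minor 9th: B-flat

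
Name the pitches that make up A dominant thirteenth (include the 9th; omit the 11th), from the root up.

A dominant thirteenth is a dominant thirteenth built on A.
- root: A
- major 3rd: C-sharp
- perfect 5th: E
- minor 7th: G
- major 9th: B
- major 13th: F-sharp

A, C-sharp, E, G, B, F-sharp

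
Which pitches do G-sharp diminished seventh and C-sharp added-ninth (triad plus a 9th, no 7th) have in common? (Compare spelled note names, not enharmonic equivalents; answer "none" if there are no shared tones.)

G-sharp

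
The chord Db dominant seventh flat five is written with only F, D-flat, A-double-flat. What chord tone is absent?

The full Db dominant seventh flat five chord is D-flat, F, A-double-flat, C-flat.
Comparing with the voicing, the minor 7th (7th) — C-flat — is absent.

C-flat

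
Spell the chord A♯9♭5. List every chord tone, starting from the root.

A♯9♭5: dominant ninth flat five on A#.
Root: A#
Major 3rd (3rd): C##
Diminished 5th (5th): E
Minor 7th (7th): G#
Major 9th (9th): B#

A#, C##, E, G#, B#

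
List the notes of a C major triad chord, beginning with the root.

C – E – G

C major triad: major triad on C.
- root: C
- major 3rd: E
- perfect 5th: G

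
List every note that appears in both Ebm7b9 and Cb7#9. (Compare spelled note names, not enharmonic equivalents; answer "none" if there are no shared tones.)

Eb  Gb

Ebm7b9: Eb Gb Bb Db Fb
Cb7#9: Cb Eb Gb Bbb D
Common to both → Eb, Gb.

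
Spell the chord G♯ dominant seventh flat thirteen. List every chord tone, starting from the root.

G-sharp  B-sharp  D-sharp  F-sharp  E

G♯ dominant seventh flat thirteen: dominant seventh flat thirteen on G-sharp.
Root: G-sharp
Major 3rd (3rd): B-sharp
Perfect 5th (5th): D-sharp
Minor 7th (7th): F-sharp
Minor 13th (13th): E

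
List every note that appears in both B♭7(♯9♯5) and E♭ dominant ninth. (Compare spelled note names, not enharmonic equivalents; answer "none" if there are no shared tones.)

B♭7(♯9♯5): Bb D F# Ab C#
E♭ dominant ninth: Eb G Bb Db F
Common to both → Bb.

Bb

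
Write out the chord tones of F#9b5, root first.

F# – A# – C – E – G#

Root F#, quality dominant ninth flat five:
root → F#
3rd (major 3rd) → A#
5th (diminished 5th) → C
7th (minor 7th) → E
9th (major 9th) → G#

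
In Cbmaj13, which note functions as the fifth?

Gb

Cbmaj13 is built on Cb; its 5th is a perfect 5th above the root.
A fifth above C uses the letter G, and the perfect 5th above Cb is Gb.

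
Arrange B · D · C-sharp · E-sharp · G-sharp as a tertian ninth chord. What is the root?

Arranged so that each adjacent pair is a third by letter name: C-sharp – E-sharp – G-sharp – B – D.
The bottom of that stack, C-sharp, is the root (this is C-sharp dominant seventh flat nine).

C-sharp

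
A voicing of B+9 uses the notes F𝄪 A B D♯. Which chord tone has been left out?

C♯

B+9 = B, D♯, F𝄪, A, C♯. The voicing lacks the 9th (major 9th), C♯.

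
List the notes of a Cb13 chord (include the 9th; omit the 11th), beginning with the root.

Cb13: dominant thirteenth on Cb.
Cb — root
Eb — major 3rd
Gb — perfect 5th
Bbb — minor 7th
Db — major 9th
Ab — major 13th

Cb  Eb  Gb  Bbb  Db  Ab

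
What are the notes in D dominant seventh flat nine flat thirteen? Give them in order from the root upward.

D – F-sharp – A – C – E-flat – B-flat

Root D, quality dominant seventh flat nine flat thirteen:
D — root
F-sharp — major 3rd
A — perfect 5th
C — minor 7th
E-flat — minor 9th
B-flat — minor 13th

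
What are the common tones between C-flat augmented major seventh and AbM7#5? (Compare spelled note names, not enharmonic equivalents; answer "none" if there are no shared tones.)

G

C-flat augmented major seventh = Cb, Eb, G, Bb.
AbM7#5 = Ab, C, E, G.
Shared: G.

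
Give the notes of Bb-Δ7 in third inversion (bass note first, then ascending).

A, Bb, Db, F

Bb-Δ7 = Bb–Db–F–A; third inversion → seventh (A) lowest.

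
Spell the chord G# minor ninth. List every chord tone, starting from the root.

G-sharp, B, D-sharp, F-sharp, A-sharp

G# minor ninth: minor ninth on G-sharp.
- root: G-sharp
- minor 3rd: B
- perfect 5th: D-sharp
- minor 7th: F-sharp
- major 9th: A-sharp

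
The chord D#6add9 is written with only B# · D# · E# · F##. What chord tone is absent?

D#6add9 = D#, F##, A#, B#, E#. The voicing lacks the 5th (perfect 5th), A#.

A#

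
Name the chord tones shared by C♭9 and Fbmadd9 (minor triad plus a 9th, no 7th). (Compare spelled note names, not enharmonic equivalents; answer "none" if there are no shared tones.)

Cb  Gb

C♭9 = Cb, Eb, Gb, Bbb, Db.
Fbmadd9 = Fb, Abb, Cb, Gb.
Shared: Cb, Gb.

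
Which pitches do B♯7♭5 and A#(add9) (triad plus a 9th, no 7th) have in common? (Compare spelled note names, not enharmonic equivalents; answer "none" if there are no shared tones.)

B♯7♭5 = B#, D##, F#, A#.
A#(add9) = A#, C##, E#, B#.
Shared: B#, A#.

B# – A#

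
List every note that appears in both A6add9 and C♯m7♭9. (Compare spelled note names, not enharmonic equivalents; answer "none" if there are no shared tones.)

C# E B

A6add9: A C# E F# B
C♯m7♭9: C# E G# B D
Common to both → C#, E, B.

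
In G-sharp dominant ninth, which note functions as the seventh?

F-sharp

G-sharp dominant ninth is built on G-sharp; its 7th is a minor 7th above the root.
A seventh above G uses the letter F, and the minor 7th above G-sharp is F-sharp.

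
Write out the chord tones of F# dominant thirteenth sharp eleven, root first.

Root F-sharp, quality dominant thirteenth sharp eleven:
root → F-sharp
3rd (major 3rd) → A-sharp
5th (perfect 5th) → C-sharp
7th (minor 7th) → E
9th (major 9th) → G-sharp
11th (augmented 11th) → B-sharp
13th (major 13th) → D-sharp

F-sharp, A-sharp, C-sharp, E, G-sharp, B-sharp, D-sharp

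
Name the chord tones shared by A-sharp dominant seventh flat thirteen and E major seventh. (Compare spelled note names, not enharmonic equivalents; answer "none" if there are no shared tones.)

A-sharp dominant seventh flat thirteen = A-sharp, C-double-sharp, E-sharp, G-sharp, F-sharp.
E major seventh = E, G-sharp, B, D-sharp.
Shared: G-sharp.

G-sharp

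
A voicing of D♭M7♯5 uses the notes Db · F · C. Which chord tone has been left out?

A

D♭M7♯5 = Db, F, A, C. The voicing lacks the 5th (augmented 5th), A.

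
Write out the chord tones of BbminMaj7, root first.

BbminMaj7 is a minor-major seventh built on Bb.
root → Bb
3rd (minor 3rd) → Db
5th (perfect 5th) → F
7th (major 7th) → A

Bb – Db – F – A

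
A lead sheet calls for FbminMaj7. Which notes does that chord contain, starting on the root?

Fb – Abb – Cb – Eb

FbminMaj7 is a minor-major seventh built on Fb.
Root: Fb
Minor 3rd (3rd): Abb
Perfect 5th (5th): Cb
Major 7th (7th): Eb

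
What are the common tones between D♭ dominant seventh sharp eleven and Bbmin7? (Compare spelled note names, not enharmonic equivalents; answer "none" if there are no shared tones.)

D♭ dominant seventh sharp eleven = Db, F, Ab, Cb, G.
Bbmin7 = Bb, Db, F, Ab.
Shared: Db, F, Ab.

Db – F – Ab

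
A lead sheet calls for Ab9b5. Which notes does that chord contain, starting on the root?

Ab C Ebb Gb Bb

Ab9b5 is a dominant ninth flat five built on Ab.
- root: Ab
- major 3rd: C
- diminished 5th: Ebb
- minor 7th: Gb
- major 9th: Bb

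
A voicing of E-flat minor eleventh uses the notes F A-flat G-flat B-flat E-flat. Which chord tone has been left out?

D-flat

The full E-flat minor eleventh chord is E-flat, G-flat, B-flat, D-flat, F, A-flat.
Comparing with the voicing, the minor 7th (7th) — D-flat — is absent.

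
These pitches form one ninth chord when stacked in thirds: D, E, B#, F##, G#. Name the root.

E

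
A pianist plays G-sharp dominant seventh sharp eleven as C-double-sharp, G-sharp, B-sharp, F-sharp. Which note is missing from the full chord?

D-sharp

The full G-sharp dominant seventh sharp eleven chord is G-sharp, B-sharp, D-sharp, F-sharp, C-double-sharp.
Comparing with the voicing, the perfect 5th (5th) — D-sharp — is absent.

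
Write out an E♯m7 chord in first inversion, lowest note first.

In root position, E♯m7 is E#–G#–B#–D#.
First inversion puts the third (G#) in the bass.

G#, B#, D#, E#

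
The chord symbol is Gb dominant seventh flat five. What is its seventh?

Gb dominant seventh flat five is built on G-flat; its 7th is a minor 7th above the root.
A seventh above G uses the letter F, and the minor 7th above G-flat is F-flat.

F-flat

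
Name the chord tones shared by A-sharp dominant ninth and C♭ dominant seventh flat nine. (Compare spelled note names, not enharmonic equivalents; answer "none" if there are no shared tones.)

A-sharp dominant ninth = A-sharp, C-double-sharp, E-sharp, G-sharp, B-sharp.
C♭ dominant seventh flat nine = C-flat, E-flat, G-flat, B-double-flat, D-double-flat.
Shared: none.

none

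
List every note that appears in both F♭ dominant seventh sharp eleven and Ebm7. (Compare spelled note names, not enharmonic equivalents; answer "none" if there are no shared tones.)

F♭ dominant seventh sharp eleven: F♭ A♭ C♭ E𝄫 B♭
Ebm7: E♭ G♭ B♭ D♭
Common to both → B♭.

B♭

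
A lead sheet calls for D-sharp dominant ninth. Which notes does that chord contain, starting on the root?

Root D-sharp, quality dominant ninth:
root → D-sharp
3rd (major 3rd) → F-double-sharp
5th (perfect 5th) → A-sharp
7th (minor 7th) → C-sharp
9th (major 9th) → E-sharp

D-sharp F-double-sharp A-sharp C-sharp E-sharp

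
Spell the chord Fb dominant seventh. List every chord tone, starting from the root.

Fb dominant seventh is a dominant seventh built on F-flat.
- root: F-flat
- major 3rd: A-flat
- perfect 5th: C-flat
- minor 7th: E-double-flat

F-flat A-flat C-flat E-double-flat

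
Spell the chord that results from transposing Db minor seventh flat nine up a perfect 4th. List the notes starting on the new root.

A perfect 4th up from Db is Gb, so the new chord is Gb minor seventh flat nine.
Gb — root
Bbb — minor 3rd
Db — perfect 5th
Fb — minor 7th
Abb — minor 9th

Gb – Bbb – Db – Fb – Abb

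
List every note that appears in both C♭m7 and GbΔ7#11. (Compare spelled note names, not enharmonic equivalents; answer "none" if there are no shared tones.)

G♭

C♭m7 = C♭, E𝄫, G♭, B𝄫.
GbΔ7#11 = G♭, B♭, D♭, F, C.
Shared: G♭.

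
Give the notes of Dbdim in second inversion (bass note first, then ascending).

In root position, Dbdim is Db–Fb–Abb.
Second inversion puts the fifth (Abb) in the bass.

Abb, Db, Fb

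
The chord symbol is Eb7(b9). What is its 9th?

F♭

Root of Eb7(b9) = E♭. The 9th is a minor 9th: E♭ up a minor 9th → F♭.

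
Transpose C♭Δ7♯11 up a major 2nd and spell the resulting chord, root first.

Db – F – Ab – C – G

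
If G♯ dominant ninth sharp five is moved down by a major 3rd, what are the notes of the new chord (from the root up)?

A major 3rd down from G-sharp is E, so the new chord is E dominant ninth sharp five.
- root: E
- major 3rd: G-sharp
- augmented 5th: B-sharp
- minor 7th: D
- major 9th: F-sharp

E – G-sharp – B-sharp – D – F-sharp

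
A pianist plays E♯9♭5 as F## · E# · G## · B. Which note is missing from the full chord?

D#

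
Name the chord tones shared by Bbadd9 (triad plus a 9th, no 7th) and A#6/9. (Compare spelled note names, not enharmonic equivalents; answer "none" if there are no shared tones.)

Bbadd9 = Bb, D, F, C.
A#6/9 = A#, C##, E#, F##, B#.
Shared: none.

none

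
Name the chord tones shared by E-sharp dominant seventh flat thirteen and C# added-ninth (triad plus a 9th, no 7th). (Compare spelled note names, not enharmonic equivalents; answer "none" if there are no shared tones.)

E-sharp dominant seventh flat thirteen = E-sharp, G-double-sharp, B-sharp, D-sharp, C-sharp.
C# added-ninth = C-sharp, E-sharp, G-sharp, D-sharp.
Shared: E-sharp, D-sharp, C-sharp.

E-sharp, D-sharp, C-sharp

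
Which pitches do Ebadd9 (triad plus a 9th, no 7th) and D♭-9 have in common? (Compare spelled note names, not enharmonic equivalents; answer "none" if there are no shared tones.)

Eb

Ebadd9: Eb G Bb F
D♭-9: Db Fb Ab Cb Eb
Common to both → Eb.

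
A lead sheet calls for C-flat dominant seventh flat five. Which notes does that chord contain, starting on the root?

C-flat dominant seventh flat five: dominant seventh flat five on Cb.
Cb — root
Eb — major 3rd
Gbb — diminished 5th
Bbb — minor 7th

Cb Eb Gbb Bbb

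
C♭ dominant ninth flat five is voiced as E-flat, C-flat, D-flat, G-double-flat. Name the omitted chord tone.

B-double-flat

The full C♭ dominant ninth flat five chord is C-flat, E-flat, G-double-flat, B-double-flat, D-flat.
Comparing with the voicing, the minor 7th (7th) — B-double-flat — is absent.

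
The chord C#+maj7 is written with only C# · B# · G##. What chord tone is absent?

E#

The full C#+maj7 chord is C#, E#, G##, B#.
Comparing with the voicing, the major 3rd (3rd) — E# — is absent.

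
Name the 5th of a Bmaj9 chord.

F#

Root of Bmaj9 = B. The 5th is a perfect 5th: B up a perfect 5th → F#.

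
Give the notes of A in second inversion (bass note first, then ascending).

E, A, C#

In root position, A is A–C#–E.
Second inversion puts the fifth (E) in the bass.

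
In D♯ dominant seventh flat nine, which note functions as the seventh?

C#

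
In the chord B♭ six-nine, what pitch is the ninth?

C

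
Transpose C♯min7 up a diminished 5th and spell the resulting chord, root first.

G, B♭, D, F

A diminished 5th up from C♯ is G, so the new chord is G minor seventh.
Root: G
Minor 3rd (3rd): B♭
Perfect 5th (5th): D
Minor 7th (7th): F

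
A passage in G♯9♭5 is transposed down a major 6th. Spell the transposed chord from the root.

A major 6th down from G# is B, so the new chord is B dominant ninth flat five.
Root: B
Major 3rd (3rd): D#
Diminished 5th (5th): F
Minor 7th (7th): A
Major 9th (9th): C#

B – D# – F – A – C#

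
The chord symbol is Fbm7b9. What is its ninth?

Gbb

Root of Fbm7b9 = Fb. The 9th is a minor 9th: Fb up a minor 9th → Gbb.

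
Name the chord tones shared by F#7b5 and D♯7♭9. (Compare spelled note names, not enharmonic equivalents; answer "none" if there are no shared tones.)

A# E

F#7b5 = F#, A#, C, E.
D♯7♭9 = D#, F##, A#, C#, E.
Shared: A#, E.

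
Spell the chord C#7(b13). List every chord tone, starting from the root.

C#  E#  G#  B  A

Root C#, quality dominant seventh flat thirteen:
root → C#
3rd (major 3rd) → E#
5th (perfect 5th) → G#
7th (minor 7th) → B
13th (minor 13th) → A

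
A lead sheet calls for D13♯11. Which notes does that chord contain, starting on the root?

D, F♯, A, C, E, G♯, B

D13♯11 is a dominant thirteenth sharp eleven built on D.
root → D
3rd (major 3rd) → F♯
5th (perfect 5th) → A
7th (minor 7th) → C
9th (major 9th) → E
11th (augmented 11th) → G♯
13th (major 13th) → B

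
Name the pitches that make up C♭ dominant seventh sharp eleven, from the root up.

C♭  E♭  G♭  B𝄫  F

Root C♭, quality dominant seventh sharp eleven:
root → C♭
3rd (major 3rd) → E♭
5th (perfect 5th) → G♭
7th (minor 7th) → B𝄫
11th (augmented 11th) → F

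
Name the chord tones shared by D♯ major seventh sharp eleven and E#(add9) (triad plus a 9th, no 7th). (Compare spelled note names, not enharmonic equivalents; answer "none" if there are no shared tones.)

D♯ major seventh sharp eleven = D#, F##, A#, C##, G##.
E#(add9) = E#, G##, B#, F##.
Shared: F##, G##.

F##, G##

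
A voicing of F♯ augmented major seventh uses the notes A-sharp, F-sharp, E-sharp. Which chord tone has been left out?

The full F♯ augmented major seventh chord is F-sharp, A-sharp, C-double-sharp, E-sharp.
Comparing with the voicing, the augmented 5th (5th) — C-double-sharp — is absent.

C-double-sharp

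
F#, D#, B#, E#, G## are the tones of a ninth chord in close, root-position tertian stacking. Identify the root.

Arranged so that each adjacent pair is a third by letter name: E# – G## – B# – D# – F#.
The bottom of that stack, E#, is the root (this is E# dominant seventh flat nine).

E#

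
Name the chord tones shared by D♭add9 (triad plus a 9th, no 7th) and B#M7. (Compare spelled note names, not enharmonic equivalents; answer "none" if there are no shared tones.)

D♭add9 = Db, F, Ab, Eb.
B#M7 = B#, D##, F##, A##.
Shared: none.

none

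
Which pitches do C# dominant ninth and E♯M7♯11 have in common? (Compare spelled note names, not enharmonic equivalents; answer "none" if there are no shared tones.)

C# dominant ninth: C♯ E♯ G♯ B D♯
E♯M7♯11: E♯ G𝄪 B♯ D𝄪 A𝄪
Common to both → E♯.

E♯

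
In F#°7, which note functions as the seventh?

Root of F#°7 = F#. The 7th is a diminished 7th: F# up a diminished 7th → Eb.

Eb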